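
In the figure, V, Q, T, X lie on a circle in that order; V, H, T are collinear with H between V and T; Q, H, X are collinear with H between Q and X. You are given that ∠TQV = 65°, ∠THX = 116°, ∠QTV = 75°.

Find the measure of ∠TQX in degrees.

∠TQX = 41°

1. ∠QHV = 116°  [vertical angles at H]
2. ∠QHT = 64°  [linear pair at H on VT]
3. ∠TQX = 41°  [△QHT]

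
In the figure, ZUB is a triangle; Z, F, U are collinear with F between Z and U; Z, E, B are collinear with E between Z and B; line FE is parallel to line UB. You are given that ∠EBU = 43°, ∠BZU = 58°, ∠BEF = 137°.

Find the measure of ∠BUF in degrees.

1. ∠UBZ = 43°  [E on ray BZ]
2. ∠BUZ = 79°  [△ZUB]
3. ∠BUF = 79°  [F on ray UZ]

∠BUF = 79°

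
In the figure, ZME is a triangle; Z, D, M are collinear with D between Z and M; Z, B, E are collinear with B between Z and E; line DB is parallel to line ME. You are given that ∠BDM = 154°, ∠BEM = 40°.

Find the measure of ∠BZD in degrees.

1. ∠BDZ = 26°  [linear pair at D on ZM]
2. ∠MEZ = 40°  [B on ray EZ]
3. ∠EMZ = 26°  [DB∥ME, corresponding at D]
4. ∠EZM = 114°  [△ZME]
5. ∠BZD = 114°  [D on ZM, B on ZE]

∠BZD = 114°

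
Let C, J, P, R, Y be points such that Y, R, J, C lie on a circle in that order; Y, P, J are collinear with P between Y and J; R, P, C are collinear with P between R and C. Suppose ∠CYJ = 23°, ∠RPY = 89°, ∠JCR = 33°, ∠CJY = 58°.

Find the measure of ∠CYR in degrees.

∠CYR = 56°

1. ∠CRJ = 23°  [same arc JC]
2. ∠CJR = 124°  [△RJC]
3. ∠CYR = 56°  [cyclic YRJC, opposite ∠Y+∠J]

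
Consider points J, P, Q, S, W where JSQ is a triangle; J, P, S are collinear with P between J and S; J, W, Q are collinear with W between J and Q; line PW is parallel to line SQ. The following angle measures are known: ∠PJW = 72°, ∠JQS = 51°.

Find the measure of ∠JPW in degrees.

1. ∠QJS = 72°  [P on JS, W on JQ]
2. ∠JSQ = 57°  [△JSQ]
3. ∠JPW = 57°  [PW∥SQ, corresponding at P]

∠JPW = 57°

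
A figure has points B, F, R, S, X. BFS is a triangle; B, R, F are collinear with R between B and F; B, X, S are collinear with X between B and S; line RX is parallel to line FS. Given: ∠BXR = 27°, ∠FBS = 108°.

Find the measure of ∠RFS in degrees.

1. ∠BSF = 27°  [RX∥FS, corresponding at X]
2. ∠BFS = 45°  [△BFS]
3. ∠RFS = 45°  [R on ray FB]

∠RFS = 45°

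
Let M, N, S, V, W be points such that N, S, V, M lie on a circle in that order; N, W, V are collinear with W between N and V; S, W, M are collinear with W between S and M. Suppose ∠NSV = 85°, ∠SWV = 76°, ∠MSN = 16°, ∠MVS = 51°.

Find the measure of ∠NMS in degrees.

∠NMS = 35°

1. ∠NMV = 95°  [cyclic NSVM, opposite ∠S+∠M]
2. ∠MWN = 76°  [vertical angles at W]
3. ∠MVN = 16°  [same arc NM]
4. ∠MNV = 69°  [△NVM]
5. ∠NMS = 35°  [△NWM]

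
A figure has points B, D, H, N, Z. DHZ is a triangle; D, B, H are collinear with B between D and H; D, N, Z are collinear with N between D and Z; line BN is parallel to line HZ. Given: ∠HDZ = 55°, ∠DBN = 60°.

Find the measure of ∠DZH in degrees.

1. ∠BDN = 55°  [B on DH, N on DZ]
2. ∠BND = 65°  [△DBN]
3. ∠DZH = 65°  [BN∥HZ, corresponding at N]

∠DZH = 65°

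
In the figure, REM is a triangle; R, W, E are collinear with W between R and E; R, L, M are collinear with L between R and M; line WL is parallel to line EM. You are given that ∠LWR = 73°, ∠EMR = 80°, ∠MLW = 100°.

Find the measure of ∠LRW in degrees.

∠LRW = 27°

1. ∠MER = 73°  [WL∥EM, corresponding at W]
2. ∠ERM = 27°  [△REM]
3. ∠LRW = 27°  [W on RE, L on RM]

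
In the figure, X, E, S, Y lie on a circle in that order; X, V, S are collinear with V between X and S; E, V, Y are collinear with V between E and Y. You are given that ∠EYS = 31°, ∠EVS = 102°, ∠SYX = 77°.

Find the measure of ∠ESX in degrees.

1. ∠EXS = 31°  [same arc ES]
2. ∠SEX = 103°  [cyclic XESY, opposite ∠E+∠Y]
3. ∠ESX = 46°  [△XES]

∠ESX = 46°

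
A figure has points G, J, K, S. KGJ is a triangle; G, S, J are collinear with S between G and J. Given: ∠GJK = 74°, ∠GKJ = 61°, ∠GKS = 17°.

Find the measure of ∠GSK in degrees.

1. ∠JGK = 45°  [△KGJ]
2. ∠KGS = 45°  [S on ray GJ]
3. ∠GSK = 118°  [△KGS]

∠GSK = 118°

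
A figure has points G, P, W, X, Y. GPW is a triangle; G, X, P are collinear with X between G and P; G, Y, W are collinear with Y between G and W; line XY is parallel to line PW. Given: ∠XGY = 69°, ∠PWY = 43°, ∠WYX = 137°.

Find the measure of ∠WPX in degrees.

1. ∠PGW = 69°  [X on GP, Y on GW]
2. ∠GWP = 43°  [Y on ray WG]
3. ∠GPW = 68°  [△GPW]
4. ∠WPX = 68°  [X on ray PG]

∠WPX = 68°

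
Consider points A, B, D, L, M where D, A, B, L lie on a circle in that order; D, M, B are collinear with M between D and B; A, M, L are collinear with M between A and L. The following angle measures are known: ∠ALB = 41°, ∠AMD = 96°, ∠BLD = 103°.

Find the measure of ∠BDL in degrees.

∠BDL = 34°

1. ∠ADB = 41°  [same arc AB]
2. ∠BML = 96°  [vertical angles at M]
3. ∠BAD = 77°  [cyclic DABL, opposite ∠A+∠L]
4. ∠ABD = 62°  [△DAB]
5. ∠DML = 84°  [linear pair at M on DB]
6. ∠ALD = 62°  [same arc DA]
7. ∠BDL = 34°  [△DML]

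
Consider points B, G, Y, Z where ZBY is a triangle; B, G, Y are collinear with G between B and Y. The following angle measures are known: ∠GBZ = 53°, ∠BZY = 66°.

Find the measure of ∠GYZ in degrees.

∠GYZ = 61°

1. ∠YBZ = 53°  [G on ray BY]
2. ∠BYZ = 61°  [△ZBY]
3. ∠GYZ = 61°  [G on ray YB]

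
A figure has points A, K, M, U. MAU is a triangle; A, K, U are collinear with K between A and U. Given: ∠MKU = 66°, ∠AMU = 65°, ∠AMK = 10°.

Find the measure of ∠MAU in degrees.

∠MAU = 56°

1. ∠AKM = 114°  [linear pair at K on AU]
2. ∠KAM = 56°  [△MAK]
3. ∠MAU = 56°  [K on ray AU]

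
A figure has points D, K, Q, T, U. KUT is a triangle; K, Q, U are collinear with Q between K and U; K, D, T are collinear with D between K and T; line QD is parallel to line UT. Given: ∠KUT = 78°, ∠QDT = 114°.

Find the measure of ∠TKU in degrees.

∠TKU = 36°

1. ∠DQK = 78°  [QD∥UT, corresponding at Q]
2. ∠KDQ = 66°  [linear pair at D on KT]
3. ∠DKQ = 36°  [△KQD]
4. ∠TKU = 36°  [Q on KU, D on KT]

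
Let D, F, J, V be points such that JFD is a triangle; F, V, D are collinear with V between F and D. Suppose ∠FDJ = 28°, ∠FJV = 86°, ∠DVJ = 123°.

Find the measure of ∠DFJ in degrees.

∠DFJ = 37°

1. ∠FVJ = 57°  [linear pair at V on FD]
2. ∠JFV = 37°  [△JFV]
3. ∠DFJ = 37°  [V on ray FD]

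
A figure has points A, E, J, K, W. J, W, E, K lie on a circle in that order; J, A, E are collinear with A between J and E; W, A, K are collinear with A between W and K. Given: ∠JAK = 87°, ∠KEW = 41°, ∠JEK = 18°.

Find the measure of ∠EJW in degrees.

∠EJW = 69°

1. ∠EAW = 87°  [vertical angles at A]
2. ∠JWK = 18°  [same arc JK]
3. ∠JAW = 93°  [linear pair at A on JE]
4. ∠EJW = 69°  [△JAW]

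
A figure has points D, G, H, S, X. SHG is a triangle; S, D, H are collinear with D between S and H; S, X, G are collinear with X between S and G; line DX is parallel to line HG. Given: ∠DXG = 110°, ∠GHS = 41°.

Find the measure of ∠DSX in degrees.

1. ∠DXS = 70°  [linear pair at X on SG]
2. ∠SDX = 41°  [DX∥HG, corresponding at D]
3. ∠DSX = 69°  [△SDX]

∠DSX = 69°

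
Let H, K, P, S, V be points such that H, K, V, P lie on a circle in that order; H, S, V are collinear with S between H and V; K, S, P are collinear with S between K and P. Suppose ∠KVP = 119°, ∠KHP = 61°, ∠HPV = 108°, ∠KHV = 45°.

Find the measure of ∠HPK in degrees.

∠HPK = 63°

1. ∠HKV = 72°  [cyclic HKVP, opposite ∠K+∠P]
2. ∠HVK = 63°  [△HKV]
3. ∠HPK = 63°  [same arc HK]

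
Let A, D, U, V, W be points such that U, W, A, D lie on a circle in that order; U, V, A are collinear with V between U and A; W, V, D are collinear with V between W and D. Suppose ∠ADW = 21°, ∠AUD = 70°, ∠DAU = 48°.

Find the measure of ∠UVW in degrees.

∠UVW = 111°

1. ∠AUW = 21°  [same arc WA]
2. ∠DWU = 48°  [same arc UD]
3. ∠UVW = 111°  [△UVW]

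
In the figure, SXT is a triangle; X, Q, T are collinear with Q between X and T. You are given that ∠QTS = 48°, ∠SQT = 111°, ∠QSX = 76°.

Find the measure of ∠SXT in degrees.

∠SXT = 35°

1. ∠SQX = 69°  [linear pair at Q on XT]
2. ∠QXS = 35°  [△SXQ]
3. ∠SXT = 35°  [Q on ray XT]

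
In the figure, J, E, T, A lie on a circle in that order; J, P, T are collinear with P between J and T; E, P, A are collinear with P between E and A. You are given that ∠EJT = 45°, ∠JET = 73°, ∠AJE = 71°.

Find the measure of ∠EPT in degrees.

∠EPT = 92°

1. ∠EAT = 45°  [same arc ET]
2. ∠ETJ = 62°  [△JET]
3. ∠ATE = 109°  [cyclic JETA, opposite ∠J+∠T]
4. ∠AET = 26°  [△ETA]
5. ∠EPT = 92°  [△EPT]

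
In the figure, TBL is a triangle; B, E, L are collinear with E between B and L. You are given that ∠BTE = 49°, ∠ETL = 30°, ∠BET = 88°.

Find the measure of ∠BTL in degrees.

∠BTL = 79°

1. ∠EBT = 43°  [△TBE]
2. ∠LET = 92°  [linear pair at E on BL]
3. ∠LBT = 43°  [E on ray BL]
4. ∠ELT = 58°  [△TEL]
5. ∠BLT = 58°  [E on ray LB]
6. ∠BTL = 79°  [△TBL]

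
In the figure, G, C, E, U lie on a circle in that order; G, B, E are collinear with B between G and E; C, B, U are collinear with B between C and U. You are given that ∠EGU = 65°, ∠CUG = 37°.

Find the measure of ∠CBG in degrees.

∠CBG = 102°

1. ∠ECU = 65°  [same arc EU]
2. ∠CEG = 37°  [same arc GC]
3. ∠CBE = 78°  [△CBE]
4. ∠CBG = 102°  [linear pair at B on GE]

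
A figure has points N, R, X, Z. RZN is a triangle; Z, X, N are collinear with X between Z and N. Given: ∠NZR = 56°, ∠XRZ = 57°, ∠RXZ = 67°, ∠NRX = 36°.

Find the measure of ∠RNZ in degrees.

1. ∠NXR = 113°  [linear pair at X on ZN]
2. ∠RNX = 31°  [△RXN]
3. ∠RNZ = 31°  [X on ray NZ]

∠RNZ = 31°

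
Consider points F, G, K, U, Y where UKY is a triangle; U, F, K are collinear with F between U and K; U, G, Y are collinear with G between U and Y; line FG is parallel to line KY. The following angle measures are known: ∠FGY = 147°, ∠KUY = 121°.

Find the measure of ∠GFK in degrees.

∠GFK = 154°

1. ∠FGU = 33°  [linear pair at G on UY]
2. ∠FUG = 121°  [F on UK, G on UY]
3. ∠GFU = 26°  [△UFG]
4. ∠GFK = 154°  [linear pair at F on UK]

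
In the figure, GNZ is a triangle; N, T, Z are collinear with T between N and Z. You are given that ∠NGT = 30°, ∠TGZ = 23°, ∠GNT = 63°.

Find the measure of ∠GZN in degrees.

∠GZN = 64°

1. ∠GTN = 87°  [△GNT]
2. ∠GTZ = 93°  [linear pair at T on NZ]
3. ∠GZT = 64°  [△GTZ]
4. ∠GZN = 64°  [T on ray ZN]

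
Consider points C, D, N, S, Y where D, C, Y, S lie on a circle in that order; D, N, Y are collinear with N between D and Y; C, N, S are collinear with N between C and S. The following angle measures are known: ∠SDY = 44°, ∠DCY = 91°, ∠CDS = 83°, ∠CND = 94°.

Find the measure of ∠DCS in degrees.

∠DCS = 47°

1. ∠DSY = 89°  [cyclic DCYS, opposite ∠C+∠S]
2. ∠DYS = 47°  [△DYS]
3. ∠DCS = 47°  [same arc DS]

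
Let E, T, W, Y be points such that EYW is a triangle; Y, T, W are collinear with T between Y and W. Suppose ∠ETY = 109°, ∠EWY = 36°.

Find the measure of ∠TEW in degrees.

∠TEW = 73°

1. ∠ETW = 71°  [linear pair at T on YW]
2. ∠EWT = 36°  [T on ray WY]
3. ∠TEW = 73°  [△ETW]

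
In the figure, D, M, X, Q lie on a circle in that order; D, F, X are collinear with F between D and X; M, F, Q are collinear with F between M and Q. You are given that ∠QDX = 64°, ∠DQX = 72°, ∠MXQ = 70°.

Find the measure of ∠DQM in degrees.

1. ∠DXQ = 44°  [△DXQ]
2. ∠MDQ = 110°  [cyclic DMXQ, opposite ∠D+∠X]
3. ∠DMQ = 44°  [same arc DQ]
4. ∠DQM = 26°  [△DMQ]

∠DQM = 26°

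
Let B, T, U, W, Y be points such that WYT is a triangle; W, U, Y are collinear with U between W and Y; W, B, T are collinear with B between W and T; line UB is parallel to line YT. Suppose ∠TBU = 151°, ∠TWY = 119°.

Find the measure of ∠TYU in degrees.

∠TYU = 32°

1. ∠UBW = 29°  [linear pair at B on WT]
2. ∠BWU = 119°  [U on WY, B on WT]
3. ∠BUW = 32°  [△WUB]
4. ∠BUY = 148°  [linear pair at U on WY]
5. ∠TYU = 32°  [UB∥YT, co-interior at Y–U]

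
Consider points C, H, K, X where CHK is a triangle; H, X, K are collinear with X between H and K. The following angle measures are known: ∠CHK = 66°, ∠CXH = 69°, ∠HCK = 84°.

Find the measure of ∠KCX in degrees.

1. ∠CKH = 30°  [△CHK]
2. ∠CXK = 111°  [linear pair at X on HK]
3. ∠CKX = 30°  [X on ray KH]
4. ∠KCX = 39°  [△CXK]

∠KCX = 39°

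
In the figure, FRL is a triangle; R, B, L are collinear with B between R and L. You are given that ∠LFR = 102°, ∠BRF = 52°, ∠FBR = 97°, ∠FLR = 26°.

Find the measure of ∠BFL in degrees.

∠BFL = 71°

1. ∠FBL = 83°  [linear pair at B on RL]
2. ∠BLF = 26°  [B on ray LR]
3. ∠BFL = 71°  [△FBL]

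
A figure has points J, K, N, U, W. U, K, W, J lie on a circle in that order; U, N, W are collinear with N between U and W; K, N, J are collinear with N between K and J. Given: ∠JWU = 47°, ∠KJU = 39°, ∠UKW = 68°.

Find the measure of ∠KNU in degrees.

∠KNU = 60°

1. ∠JKU = 47°  [same arc UJ]
2. ∠KWU = 39°  [same arc UK]
3. ∠KUW = 73°  [△UKW]
4. ∠KNU = 60°  [△UNK]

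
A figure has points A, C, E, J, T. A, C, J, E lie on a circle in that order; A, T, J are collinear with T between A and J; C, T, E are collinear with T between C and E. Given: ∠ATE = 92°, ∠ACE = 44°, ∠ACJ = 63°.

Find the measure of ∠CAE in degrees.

1. ∠AJE = 44°  [same arc AE]
2. ∠AEJ = 117°  [cyclic ACJE, opposite ∠C+∠E]
3. ∠EAJ = 19°  [△AJE]
4. ∠AEC = 69°  [△ATE]
5. ∠CAE = 67°  [△ACE]

∠CAE = 67°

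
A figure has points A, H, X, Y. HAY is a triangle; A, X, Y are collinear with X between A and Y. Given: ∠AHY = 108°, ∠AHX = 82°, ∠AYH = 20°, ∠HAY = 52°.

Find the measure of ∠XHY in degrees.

∠XHY = 26°

1. ∠HYX = 20°  [X on ray YA]
2. ∠HAX = 52°  [X on ray AY]
3. ∠AXH = 46°  [△HAX]
4. ∠HXY = 134°  [linear pair at X on AY]
5. ∠XHY = 26°  [△HXY]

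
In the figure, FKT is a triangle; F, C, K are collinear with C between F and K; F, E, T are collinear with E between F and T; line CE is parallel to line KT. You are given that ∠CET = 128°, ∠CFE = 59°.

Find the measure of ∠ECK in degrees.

1. ∠CEF = 52°  [linear pair at E on FT]
2. ∠ECF = 69°  [△FCE]
3. ∠ECK = 111°  [linear pair at C on FK]

∠ECK = 111°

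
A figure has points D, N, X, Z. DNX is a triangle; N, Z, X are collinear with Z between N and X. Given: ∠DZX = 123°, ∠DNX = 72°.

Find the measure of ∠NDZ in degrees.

∠NDZ = 51°

1. ∠DZN = 57°  [linear pair at Z on NX]
2. ∠DNZ = 72°  [Z on ray NX]
3. ∠NDZ = 51°  [△DNZ]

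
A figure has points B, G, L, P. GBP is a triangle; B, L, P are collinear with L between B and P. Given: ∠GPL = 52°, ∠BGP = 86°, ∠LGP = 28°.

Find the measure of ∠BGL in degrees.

1. ∠GLP = 100°  [△GLP]
2. ∠BPG = 52°  [L on ray PB]
3. ∠GBP = 42°  [△GBP]
4. ∠BLG = 80°  [linear pair at L on BP]
5. ∠GBL = 42°  [L on ray BP]
6. ∠BGL = 58°  [△GBL]

∠BGL = 58°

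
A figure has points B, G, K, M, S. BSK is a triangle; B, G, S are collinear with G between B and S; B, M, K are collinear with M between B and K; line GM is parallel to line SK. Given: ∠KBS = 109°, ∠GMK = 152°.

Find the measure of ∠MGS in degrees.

∠MGS = 137°

1. ∠GBM = 109°  [G on BS, M on BK]
2. ∠BMG = 28°  [linear pair at M on BK]
3. ∠BGM = 43°  [△BGM]
4. ∠MGS = 137°  [linear pair at G on BS]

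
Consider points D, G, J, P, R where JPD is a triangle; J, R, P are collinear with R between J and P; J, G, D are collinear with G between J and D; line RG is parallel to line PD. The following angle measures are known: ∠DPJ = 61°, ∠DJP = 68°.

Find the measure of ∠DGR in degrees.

1. ∠JDP = 51°  [△JPD]
2. ∠JGR = 51°  [RG∥PD, corresponding at G]
3. ∠DGR = 129°  [linear pair at G on JD]

∠DGR = 129°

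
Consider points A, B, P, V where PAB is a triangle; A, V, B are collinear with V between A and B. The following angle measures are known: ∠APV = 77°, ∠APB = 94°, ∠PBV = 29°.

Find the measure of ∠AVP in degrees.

∠AVP = 46°

1. ∠ABP = 29°  [V on ray BA]
2. ∠BAP = 57°  [△PAB]
3. ∠PAV = 57°  [V on ray AB]
4. ∠AVP = 46°  [△PAV]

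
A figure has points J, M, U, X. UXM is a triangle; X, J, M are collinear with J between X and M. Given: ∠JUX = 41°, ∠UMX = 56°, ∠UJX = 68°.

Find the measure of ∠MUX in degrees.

∠MUX = 53°

1. ∠JXU = 71°  [△UXJ]
2. ∠MXU = 71°  [J on ray XM]
3. ∠MUX = 53°  [△UXM]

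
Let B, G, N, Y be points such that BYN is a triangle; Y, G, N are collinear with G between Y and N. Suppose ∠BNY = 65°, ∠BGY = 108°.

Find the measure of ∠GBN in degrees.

∠GBN = 43°

1. ∠BNG = 65°  [G on ray NY]
2. ∠BGN = 72°  [linear pair at G on YN]
3. ∠GBN = 43°  [△BGN]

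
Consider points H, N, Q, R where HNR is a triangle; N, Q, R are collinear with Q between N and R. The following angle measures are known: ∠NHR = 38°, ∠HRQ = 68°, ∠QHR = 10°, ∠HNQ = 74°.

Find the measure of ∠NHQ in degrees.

1. ∠HQR = 102°  [△HQR]
2. ∠HQN = 78°  [linear pair at Q on NR]
3. ∠NHQ = 28°  [△HNQ]

∠NHQ = 28°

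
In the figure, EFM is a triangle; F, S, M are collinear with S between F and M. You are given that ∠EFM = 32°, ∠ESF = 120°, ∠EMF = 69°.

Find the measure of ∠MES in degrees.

∠MES = 51°

1. ∠ESM = 60°  [linear pair at S on FM]
2. ∠EMS = 69°  [S on ray MF]
3. ∠MES = 51°  [△ESM]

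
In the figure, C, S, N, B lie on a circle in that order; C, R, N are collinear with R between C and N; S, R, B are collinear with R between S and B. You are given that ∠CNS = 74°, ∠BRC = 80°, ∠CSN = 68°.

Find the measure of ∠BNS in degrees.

1. ∠NCS = 38°  [△CSN]
2. ∠NRS = 80°  [vertical angles at R]
3. ∠NBS = 38°  [same arc SN]
4. ∠BSN = 26°  [△SRN]
5. ∠BNS = 116°  [△SNB]

∠BNS = 116°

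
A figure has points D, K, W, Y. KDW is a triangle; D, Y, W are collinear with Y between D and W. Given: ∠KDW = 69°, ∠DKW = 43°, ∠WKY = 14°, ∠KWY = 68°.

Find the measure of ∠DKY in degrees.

∠DKY = 29°

1. ∠KDY = 69°  [Y on ray DW]
2. ∠KYW = 98°  [△KYW]
3. ∠DYK = 82°  [linear pair at Y on DW]
4. ∠DKY = 29°  [△KDY]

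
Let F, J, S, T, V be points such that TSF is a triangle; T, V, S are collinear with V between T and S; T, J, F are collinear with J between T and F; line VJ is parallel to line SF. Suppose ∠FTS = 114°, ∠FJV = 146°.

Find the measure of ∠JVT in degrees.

∠JVT = 32°

1. ∠JTV = 114°  [V on TS, J on TF]
2. ∠TJV = 34°  [linear pair at J on TF]
3. ∠JVT = 32°  [△TVJ]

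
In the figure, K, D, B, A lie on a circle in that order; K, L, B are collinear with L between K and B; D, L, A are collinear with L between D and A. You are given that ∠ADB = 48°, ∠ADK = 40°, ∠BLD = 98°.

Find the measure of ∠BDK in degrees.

1. ∠AKB = 48°  [same arc BA]
2. ∠ABK = 40°  [same arc KA]
3. ∠BAK = 92°  [△KBA]
4. ∠BDK = 88°  [cyclic KDBA, opposite ∠D+∠A]

∠BDK = 88°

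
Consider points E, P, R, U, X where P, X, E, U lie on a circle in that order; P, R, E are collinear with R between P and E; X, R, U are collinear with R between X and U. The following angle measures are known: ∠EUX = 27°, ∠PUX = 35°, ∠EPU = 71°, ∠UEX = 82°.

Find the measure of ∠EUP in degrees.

∠EUP = 62°

1. ∠EPX = 27°  [same arc XE]
2. ∠PEX = 35°  [same arc PX]
3. ∠EXP = 118°  [△PXE]
4. ∠EUP = 62°  [cyclic PXEU, opposite ∠X+∠U]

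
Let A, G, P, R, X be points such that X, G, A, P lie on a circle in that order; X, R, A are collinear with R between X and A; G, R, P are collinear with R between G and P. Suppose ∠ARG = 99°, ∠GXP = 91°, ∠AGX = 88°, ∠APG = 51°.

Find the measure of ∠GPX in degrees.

∠GPX = 41°

1. ∠GRX = 81°  [linear pair at R on XA]
2. ∠AXG = 51°  [same arc GA]
3. ∠PGX = 48°  [△XRG]
4. ∠GPX = 41°  [△XGP]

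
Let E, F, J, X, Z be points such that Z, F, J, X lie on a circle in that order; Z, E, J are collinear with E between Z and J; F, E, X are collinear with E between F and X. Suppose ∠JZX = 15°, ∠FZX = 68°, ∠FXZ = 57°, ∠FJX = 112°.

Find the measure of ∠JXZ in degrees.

1. ∠XFZ = 55°  [△ZFX]
2. ∠XJZ = 55°  [same arc ZX]
3. ∠JXZ = 110°  [△ZJX]

∠JXZ = 110°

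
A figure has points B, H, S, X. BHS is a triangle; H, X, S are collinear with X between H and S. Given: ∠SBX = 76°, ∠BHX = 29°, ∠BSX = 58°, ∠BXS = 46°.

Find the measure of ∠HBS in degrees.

∠HBS = 93°

1. ∠BHS = 29°  [X on ray HS]
2. ∠BSH = 58°  [X on ray SH]
3. ∠HBS = 93°  [△BHS]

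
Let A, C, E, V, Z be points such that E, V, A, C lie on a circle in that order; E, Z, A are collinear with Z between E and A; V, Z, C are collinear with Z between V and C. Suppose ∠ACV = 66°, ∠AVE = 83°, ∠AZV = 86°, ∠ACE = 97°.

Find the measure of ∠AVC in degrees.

∠AVC = 63°

1. ∠AEV = 66°  [same arc VA]
2. ∠EAV = 31°  [△EVA]
3. ∠AVC = 63°  [△VZA]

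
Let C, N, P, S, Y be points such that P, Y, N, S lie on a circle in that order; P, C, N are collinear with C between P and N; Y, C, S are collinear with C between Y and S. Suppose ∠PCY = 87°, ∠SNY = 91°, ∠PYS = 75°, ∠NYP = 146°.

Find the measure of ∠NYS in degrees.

∠NYS = 71°

1. ∠NCY = 93°  [linear pair at C on PN]
2. ∠NPY = 18°  [△PCY]
3. ∠PNY = 16°  [△PYN]
4. ∠NYS = 71°  [△YCN]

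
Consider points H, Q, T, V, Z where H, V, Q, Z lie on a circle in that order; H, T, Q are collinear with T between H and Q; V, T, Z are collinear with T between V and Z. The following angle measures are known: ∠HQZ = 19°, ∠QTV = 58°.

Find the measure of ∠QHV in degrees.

1. ∠HVZ = 19°  [same arc HZ]
2. ∠HTV = 122°  [linear pair at T on HQ]
3. ∠QHV = 39°  [△HTV]

∠QHV = 39°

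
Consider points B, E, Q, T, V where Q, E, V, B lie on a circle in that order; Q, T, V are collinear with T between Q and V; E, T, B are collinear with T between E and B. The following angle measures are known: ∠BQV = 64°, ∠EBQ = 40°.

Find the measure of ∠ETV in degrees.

1. ∠BEV = 64°  [same arc VB]
2. ∠EVQ = 40°  [same arc QE]
3. ∠ETV = 76°  [△ETV]

∠ETV = 76°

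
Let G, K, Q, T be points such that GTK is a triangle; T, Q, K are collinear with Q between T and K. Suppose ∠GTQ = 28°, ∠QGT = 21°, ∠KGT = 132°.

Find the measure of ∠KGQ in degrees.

1. ∠GQT = 131°  [△GTQ]
2. ∠GTK = 28°  [Q on ray TK]
3. ∠GKT = 20°  [△GTK]
4. ∠GQK = 49°  [linear pair at Q on TK]
5. ∠GKQ = 20°  [Q on ray KT]
6. ∠KGQ = 111°  [△GQK]

∠KGQ = 111°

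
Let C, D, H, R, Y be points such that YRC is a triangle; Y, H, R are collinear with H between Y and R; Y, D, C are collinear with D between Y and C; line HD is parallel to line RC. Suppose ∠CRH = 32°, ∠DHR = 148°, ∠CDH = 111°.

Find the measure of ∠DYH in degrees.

∠DYH = 79°

1. ∠DHY = 32°  [linear pair at H on YR]
2. ∠HDY = 69°  [linear pair at D on YC]
3. ∠DYH = 79°  [△YHD]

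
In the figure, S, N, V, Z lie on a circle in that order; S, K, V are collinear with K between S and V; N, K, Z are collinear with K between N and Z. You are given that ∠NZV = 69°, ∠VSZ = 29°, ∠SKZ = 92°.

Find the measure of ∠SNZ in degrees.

1. ∠NSV = 69°  [same arc NV]
2. ∠NKV = 92°  [vertical angles at K]
3. ∠NKS = 88°  [linear pair at K on SV]
4. ∠SNZ = 23°  [△SKN]

∠SNZ = 23°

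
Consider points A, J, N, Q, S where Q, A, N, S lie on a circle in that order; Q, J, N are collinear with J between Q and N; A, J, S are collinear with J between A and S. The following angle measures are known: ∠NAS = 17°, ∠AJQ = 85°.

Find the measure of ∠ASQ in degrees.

∠ASQ = 68°

1. ∠NQS = 17°  [same arc NS]
2. ∠NJS = 85°  [vertical angles at J]
3. ∠QJS = 95°  [linear pair at J on QN]
4. ∠ASQ = 68°  [△QJS]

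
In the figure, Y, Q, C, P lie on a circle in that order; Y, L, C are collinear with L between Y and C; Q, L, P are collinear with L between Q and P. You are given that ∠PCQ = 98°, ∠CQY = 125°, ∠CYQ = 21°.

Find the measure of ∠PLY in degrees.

∠PLY = 85°

1. ∠QCY = 34°  [△YQC]
2. ∠CPQ = 21°  [same arc QC]
3. ∠QPY = 34°  [same arc YQ]
4. ∠CQP = 61°  [△QCP]
5. ∠CYP = 61°  [same arc CP]
6. ∠PLY = 85°  [△YLP]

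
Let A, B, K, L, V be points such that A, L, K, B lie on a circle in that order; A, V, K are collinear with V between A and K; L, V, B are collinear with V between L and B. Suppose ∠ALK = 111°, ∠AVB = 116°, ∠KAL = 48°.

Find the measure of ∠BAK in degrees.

∠BAK = 43°

1. ∠AKL = 21°  [△ALK]
2. ∠ABL = 21°  [same arc AL]
3. ∠BAK = 43°  [△AVB]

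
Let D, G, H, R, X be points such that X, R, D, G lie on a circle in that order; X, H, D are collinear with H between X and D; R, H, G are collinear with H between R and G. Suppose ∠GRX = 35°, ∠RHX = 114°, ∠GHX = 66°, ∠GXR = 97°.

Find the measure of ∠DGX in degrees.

1. ∠GDX = 35°  [same arc XG]
2. ∠RGX = 48°  [△XRG]
3. ∠DXG = 66°  [△XHG]
4. ∠DGX = 79°  [△XDG]

∠DGX = 79°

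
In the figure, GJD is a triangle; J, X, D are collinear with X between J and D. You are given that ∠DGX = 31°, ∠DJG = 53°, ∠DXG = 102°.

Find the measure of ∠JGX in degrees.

1. ∠GJX = 53°  [X on ray JD]
2. ∠GXJ = 78°  [linear pair at X on JD]
3. ∠JGX = 49°  [△GJX]

∠JGX = 49°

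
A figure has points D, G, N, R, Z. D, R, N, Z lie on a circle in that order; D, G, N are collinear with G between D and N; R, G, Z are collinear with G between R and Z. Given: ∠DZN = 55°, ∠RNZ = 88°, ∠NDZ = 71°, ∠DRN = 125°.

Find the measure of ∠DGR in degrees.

∠DGR = 105°

1. ∠DNZ = 54°  [△DNZ]
2. ∠NRZ = 71°  [same arc NZ]
3. ∠DRZ = 54°  [same arc DZ]
4. ∠NZR = 21°  [△RNZ]
5. ∠NDR = 21°  [same arc RN]
6. ∠DGR = 105°  [△DGR]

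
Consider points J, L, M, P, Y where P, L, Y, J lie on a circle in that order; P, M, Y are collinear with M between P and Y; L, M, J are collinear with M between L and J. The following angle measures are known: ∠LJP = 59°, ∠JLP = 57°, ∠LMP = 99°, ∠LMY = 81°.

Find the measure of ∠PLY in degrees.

1. ∠LYP = 59°  [same arc PL]
2. ∠LPY = 24°  [△PML]
3. ∠PLY = 97°  [△PLY]

∠PLY = 97°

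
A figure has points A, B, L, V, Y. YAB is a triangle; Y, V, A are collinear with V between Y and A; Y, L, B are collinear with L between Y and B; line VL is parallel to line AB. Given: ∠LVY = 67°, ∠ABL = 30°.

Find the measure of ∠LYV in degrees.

1. ∠BAY = 67°  [VL∥AB, corresponding at V]
2. ∠ABY = 30°  [L on ray BY]
3. ∠AYB = 83°  [△YAB]
4. ∠LYV = 83°  [V on YA, L on YB]

∠LYV = 83°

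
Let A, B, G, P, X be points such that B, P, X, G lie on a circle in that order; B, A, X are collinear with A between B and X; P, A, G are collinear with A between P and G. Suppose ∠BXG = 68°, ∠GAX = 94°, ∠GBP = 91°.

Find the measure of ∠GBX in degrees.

1. ∠BPG = 68°  [same arc BG]
2. ∠BAG = 86°  [linear pair at A on BX]
3. ∠BGP = 21°  [△BPG]
4. ∠GBX = 73°  [△BAG]

∠GBX = 73°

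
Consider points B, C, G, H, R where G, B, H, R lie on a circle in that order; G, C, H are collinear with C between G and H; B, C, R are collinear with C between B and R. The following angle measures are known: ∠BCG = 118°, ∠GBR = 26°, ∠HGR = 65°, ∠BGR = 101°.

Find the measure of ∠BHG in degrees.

1. ∠BCH = 62°  [linear pair at C on GH]
2. ∠HBR = 65°  [same arc HR]
3. ∠BHG = 53°  [△BCH]

∠BHG = 53°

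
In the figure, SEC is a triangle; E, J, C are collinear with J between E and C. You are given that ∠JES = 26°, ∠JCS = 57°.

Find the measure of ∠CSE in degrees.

1. ∠CES = 26°  [J on ray EC]
2. ∠ECS = 57°  [J on ray CE]
3. ∠CSE = 97°  [△SEC]

∠CSE = 97°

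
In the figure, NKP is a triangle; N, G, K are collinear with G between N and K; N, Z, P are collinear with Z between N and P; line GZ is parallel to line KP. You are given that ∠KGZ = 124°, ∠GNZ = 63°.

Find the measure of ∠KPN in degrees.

1. ∠NGZ = 56°  [linear pair at G on NK]
2. ∠GZN = 61°  [△NGZ]
3. ∠KPN = 61°  [GZ∥KP, corresponding at Z]

∠KPN = 61°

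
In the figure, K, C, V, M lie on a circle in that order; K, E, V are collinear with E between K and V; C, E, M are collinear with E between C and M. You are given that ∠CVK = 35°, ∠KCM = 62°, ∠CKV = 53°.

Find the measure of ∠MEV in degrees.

∠MEV = 65°

1. ∠KVM = 62°  [same arc KM]
2. ∠CMV = 53°  [same arc CV]
3. ∠MEV = 65°  [△VEM]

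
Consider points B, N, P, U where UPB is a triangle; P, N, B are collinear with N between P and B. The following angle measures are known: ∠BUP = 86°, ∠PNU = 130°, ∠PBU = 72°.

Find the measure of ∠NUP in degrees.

1. ∠BPU = 22°  [△UPB]
2. ∠NPU = 22°  [N on ray PB]
3. ∠NUP = 28°  [△UPN]

∠NUP = 28°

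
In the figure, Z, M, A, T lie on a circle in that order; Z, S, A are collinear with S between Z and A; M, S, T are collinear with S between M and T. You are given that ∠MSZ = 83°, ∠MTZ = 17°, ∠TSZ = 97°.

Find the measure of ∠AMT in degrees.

∠AMT = 66°

1. ∠ASM = 97°  [linear pair at S on ZA]
2. ∠MAZ = 17°  [same arc ZM]
3. ∠AMT = 66°  [△MSA]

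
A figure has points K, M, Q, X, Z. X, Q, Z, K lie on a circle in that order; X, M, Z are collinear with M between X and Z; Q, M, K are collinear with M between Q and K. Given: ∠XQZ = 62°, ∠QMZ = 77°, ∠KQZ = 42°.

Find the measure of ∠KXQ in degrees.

1. ∠XKZ = 118°  [cyclic XQZK, opposite ∠Q+∠K]
2. ∠KMX = 77°  [vertical angles at M]
3. ∠KXZ = 42°  [same arc ZK]
4. ∠KZX = 20°  [△XZK]
5. ∠QKX = 61°  [△XMK]
6. ∠KQX = 20°  [same arc XK]
7. ∠KXQ = 99°  [△XQK]

∠KXQ = 99°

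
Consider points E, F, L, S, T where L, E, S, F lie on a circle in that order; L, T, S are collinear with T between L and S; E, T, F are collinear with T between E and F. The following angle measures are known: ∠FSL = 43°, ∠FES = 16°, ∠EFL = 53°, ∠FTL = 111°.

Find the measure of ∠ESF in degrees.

1. ∠FEL = 43°  [same arc LF]
2. ∠ELF = 84°  [△LEF]
3. ∠ESF = 96°  [cyclic LESF, opposite ∠L+∠S]

∠ESF = 96°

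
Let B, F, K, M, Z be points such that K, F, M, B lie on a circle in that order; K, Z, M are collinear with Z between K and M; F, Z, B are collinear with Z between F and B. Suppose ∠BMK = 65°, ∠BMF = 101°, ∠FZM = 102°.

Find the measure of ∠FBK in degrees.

∠FBK = 36°

1. ∠BFK = 65°  [same arc KB]
2. ∠BKF = 79°  [cyclic KFMB, opposite ∠K+∠M]
3. ∠FBK = 36°  [△KFB]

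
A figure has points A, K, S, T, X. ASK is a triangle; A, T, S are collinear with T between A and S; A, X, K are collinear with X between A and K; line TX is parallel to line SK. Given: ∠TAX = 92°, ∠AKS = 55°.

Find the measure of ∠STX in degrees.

∠STX = 147°

1. ∠KAS = 92°  [T on AS, X on AK]
2. ∠ASK = 33°  [△ASK]
3. ∠ATX = 33°  [TX∥SK, corresponding at T]
4. ∠STX = 147°  [linear pair at T on AS]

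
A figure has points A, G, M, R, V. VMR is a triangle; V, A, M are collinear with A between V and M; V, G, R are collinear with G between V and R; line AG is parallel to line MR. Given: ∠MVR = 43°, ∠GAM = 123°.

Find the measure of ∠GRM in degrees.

1. ∠AVG = 43°  [A on VM, G on VR]
2. ∠GAV = 57°  [linear pair at A on VM]
3. ∠AGV = 80°  [△VAG]
4. ∠AGR = 100°  [linear pair at G on VR]
5. ∠GRM = 80°  [AG∥MR, co-interior at R–G]

∠GRM = 80°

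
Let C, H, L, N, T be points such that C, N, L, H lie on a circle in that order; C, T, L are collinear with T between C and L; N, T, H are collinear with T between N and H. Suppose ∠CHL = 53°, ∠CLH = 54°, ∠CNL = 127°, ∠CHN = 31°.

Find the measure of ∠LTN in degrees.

1. ∠HCL = 73°  [△CLH]
2. ∠CLN = 31°  [same arc CN]
3. ∠HNL = 73°  [same arc LH]
4. ∠LTN = 76°  [△NTL]

∠LTN = 76°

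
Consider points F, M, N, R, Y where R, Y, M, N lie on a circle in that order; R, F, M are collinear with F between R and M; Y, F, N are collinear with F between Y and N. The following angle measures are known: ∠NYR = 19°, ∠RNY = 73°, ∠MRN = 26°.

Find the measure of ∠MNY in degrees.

∠MNY = 62°

1. ∠NRY = 88°  [△RYN]
2. ∠MYN = 26°  [same arc MN]
3. ∠NMY = 92°  [cyclic RYMN, opposite ∠R+∠M]
4. ∠MNY = 62°  [△YMN]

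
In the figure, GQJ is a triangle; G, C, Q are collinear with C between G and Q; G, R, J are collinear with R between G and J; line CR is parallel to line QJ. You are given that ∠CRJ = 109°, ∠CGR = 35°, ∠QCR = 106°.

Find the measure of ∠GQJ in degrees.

1. ∠CRG = 71°  [linear pair at R on GJ]
2. ∠GCR = 74°  [△GCR]
3. ∠GQJ = 74°  [CR∥QJ, corresponding at C]

∠GQJ = 74°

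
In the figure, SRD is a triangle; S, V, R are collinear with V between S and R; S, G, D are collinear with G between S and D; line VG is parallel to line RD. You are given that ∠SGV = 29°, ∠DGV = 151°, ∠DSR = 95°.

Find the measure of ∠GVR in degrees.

1. ∠RDS = 29°  [VG∥RD, corresponding at G]
2. ∠DRS = 56°  [△SRD]
3. ∠GVS = 56°  [VG∥RD, corresponding at V]
4. ∠GVR = 124°  [linear pair at V on SR]

∠GVR = 124°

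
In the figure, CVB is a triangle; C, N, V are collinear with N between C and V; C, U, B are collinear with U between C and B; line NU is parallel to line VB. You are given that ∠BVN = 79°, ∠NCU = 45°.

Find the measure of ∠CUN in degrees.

1. ∠BVC = 79°  [N on ray VC]
2. ∠BCV = 45°  [N on CV, U on CB]
3. ∠CBV = 56°  [△CVB]
4. ∠CUN = 56°  [NU∥VB, corresponding at U]

∠CUN = 56°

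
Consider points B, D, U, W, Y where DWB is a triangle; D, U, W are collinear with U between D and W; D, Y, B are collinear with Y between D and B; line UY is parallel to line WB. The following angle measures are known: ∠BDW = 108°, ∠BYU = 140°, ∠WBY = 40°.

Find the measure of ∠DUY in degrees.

∠DUY = 32°

1. ∠UDY = 108°  [U on DW, Y on DB]
2. ∠DYU = 40°  [linear pair at Y on DB]
3. ∠DUY = 32°  [△DUY]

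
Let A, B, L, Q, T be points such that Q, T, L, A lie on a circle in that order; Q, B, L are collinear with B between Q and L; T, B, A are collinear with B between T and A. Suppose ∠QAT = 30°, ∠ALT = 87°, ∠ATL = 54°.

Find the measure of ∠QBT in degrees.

1. ∠QLT = 30°  [same arc QT]
2. ∠LBT = 96°  [△TBL]
3. ∠QBT = 84°  [linear pair at B on QL]

∠QBT = 84°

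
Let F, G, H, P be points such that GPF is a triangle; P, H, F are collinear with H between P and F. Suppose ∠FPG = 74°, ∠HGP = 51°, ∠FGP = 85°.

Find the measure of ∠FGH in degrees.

1. ∠GFP = 21°  [△GPF]
2. ∠GPH = 74°  [H on ray PF]
3. ∠GHP = 55°  [△GPH]
4. ∠GFH = 21°  [H on ray FP]
5. ∠FHG = 125°  [linear pair at H on PF]
6. ∠FGH = 34°  [△GHF]

∠FGH = 34°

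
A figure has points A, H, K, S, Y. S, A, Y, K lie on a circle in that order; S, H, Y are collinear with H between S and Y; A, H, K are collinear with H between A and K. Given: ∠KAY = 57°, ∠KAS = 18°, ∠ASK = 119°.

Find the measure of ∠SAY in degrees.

1. ∠KSY = 57°  [same arc YK]
2. ∠KYS = 18°  [same arc SK]
3. ∠SKY = 105°  [△SYK]
4. ∠SAY = 75°  [cyclic SAYK, opposite ∠A+∠K]

∠SAY = 75°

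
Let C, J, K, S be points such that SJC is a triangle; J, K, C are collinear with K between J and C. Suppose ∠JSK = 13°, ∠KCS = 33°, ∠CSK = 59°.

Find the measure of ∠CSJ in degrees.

1. ∠CKS = 88°  [△SKC]
2. ∠JCS = 33°  [K on ray CJ]
3. ∠JKS = 92°  [linear pair at K on JC]
4. ∠KJS = 75°  [△SJK]
5. ∠CJS = 75°  [K on ray JC]
6. ∠CSJ = 72°  [△SJC]

∠CSJ = 72°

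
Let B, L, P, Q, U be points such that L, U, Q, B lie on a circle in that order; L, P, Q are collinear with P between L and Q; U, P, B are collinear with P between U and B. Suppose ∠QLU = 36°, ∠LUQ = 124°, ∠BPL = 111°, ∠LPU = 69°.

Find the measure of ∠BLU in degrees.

1. ∠LQU = 20°  [△LUQ]
2. ∠BUL = 75°  [△LPU]
3. ∠LBU = 20°  [same arc LU]
4. ∠BLU = 85°  [△LUB]

∠BLU = 85°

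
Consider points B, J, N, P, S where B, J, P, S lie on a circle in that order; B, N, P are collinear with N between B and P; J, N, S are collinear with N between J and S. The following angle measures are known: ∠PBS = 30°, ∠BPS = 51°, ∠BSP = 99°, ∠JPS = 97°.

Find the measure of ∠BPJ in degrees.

1. ∠BJS = 51°  [same arc BS]
2. ∠JBS = 83°  [cyclic BJPS, opposite ∠B+∠P]
3. ∠BSJ = 46°  [△BJS]
4. ∠BPJ = 46°  [same arc BJ]

∠BPJ = 46°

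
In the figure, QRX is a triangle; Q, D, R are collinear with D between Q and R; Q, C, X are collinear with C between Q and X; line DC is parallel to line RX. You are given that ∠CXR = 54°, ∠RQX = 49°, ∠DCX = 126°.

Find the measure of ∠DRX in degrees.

1. ∠QXR = 54°  [C on ray XQ]
2. ∠QRX = 77°  [△QRX]
3. ∠DRX = 77°  [D on ray RQ]

∠DRX = 77°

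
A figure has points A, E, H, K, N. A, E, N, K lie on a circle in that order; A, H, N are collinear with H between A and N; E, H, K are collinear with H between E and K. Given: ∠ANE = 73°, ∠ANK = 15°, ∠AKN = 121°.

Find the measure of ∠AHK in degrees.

1. ∠AKE = 73°  [same arc AE]
2. ∠KAN = 44°  [△ANK]
3. ∠AHK = 63°  [△AHK]

∠AHK = 63°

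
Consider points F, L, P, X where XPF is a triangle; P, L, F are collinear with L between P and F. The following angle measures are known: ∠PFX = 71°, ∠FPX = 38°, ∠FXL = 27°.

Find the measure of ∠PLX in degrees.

1. ∠LFX = 71°  [L on ray FP]
2. ∠FLX = 82°  [△XLF]
3. ∠PLX = 98°  [linear pair at L on PF]

∠PLX = 98°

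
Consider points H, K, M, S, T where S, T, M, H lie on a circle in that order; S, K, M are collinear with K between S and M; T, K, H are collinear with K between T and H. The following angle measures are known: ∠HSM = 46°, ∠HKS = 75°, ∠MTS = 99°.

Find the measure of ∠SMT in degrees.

∠SMT = 59°

1. ∠HTM = 46°  [same arc MH]
2. ∠MKT = 75°  [vertical angles at K]
3. ∠SMT = 59°  [△TKM]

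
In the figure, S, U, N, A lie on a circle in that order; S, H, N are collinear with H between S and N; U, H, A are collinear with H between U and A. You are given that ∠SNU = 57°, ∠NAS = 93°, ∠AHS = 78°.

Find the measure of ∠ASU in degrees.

∠ASU = 81°

1. ∠SAU = 57°  [same arc SU]
2. ∠NUS = 87°  [cyclic SUNA, opposite ∠U+∠A]
3. ∠NHU = 78°  [vertical angles at H]
4. ∠NSU = 36°  [△SUN]
5. ∠SHU = 102°  [linear pair at H on SN]
6. ∠AUS = 42°  [△SHU]
7. ∠ASU = 81°  [△SUA]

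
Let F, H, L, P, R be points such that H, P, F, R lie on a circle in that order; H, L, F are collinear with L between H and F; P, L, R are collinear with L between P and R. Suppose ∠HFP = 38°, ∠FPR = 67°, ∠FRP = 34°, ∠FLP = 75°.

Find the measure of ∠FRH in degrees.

∠FRH = 72°

1. ∠FHP = 34°  [same arc PF]
2. ∠FPH = 108°  [△HPF]
3. ∠FRH = 72°  [cyclic HPFR, opposite ∠P+∠R]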